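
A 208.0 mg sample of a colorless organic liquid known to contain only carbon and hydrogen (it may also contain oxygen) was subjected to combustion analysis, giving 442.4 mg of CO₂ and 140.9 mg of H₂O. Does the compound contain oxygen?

mol C = 0.4424 g CO₂ ÷ 44.009 g/mol = 0.010052 mol
mol H = 2 × 0.1409 g H₂O ÷ 18.015 g/mol = 0.015643 mol
C and H account for only 0.13651 g of the 0.2080 g sample; the remaining 0.071492 g must be oxygen.

yes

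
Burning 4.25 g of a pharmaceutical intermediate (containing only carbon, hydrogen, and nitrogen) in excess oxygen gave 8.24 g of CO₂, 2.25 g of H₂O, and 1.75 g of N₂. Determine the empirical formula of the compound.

mol C = 8.24 g CO₂ ÷ 44.009 g/mol = 0.1872 mol
mol H = 2 × 2.25 g H₂O ÷ 18.015 g/mol = 0.2498 mol
mol N = 2 × 1.75 g N₂ ÷ 28.014 g/mol = 0.1249 mol
Divide by the smallest (0.1249 mol): C 1.499, H 1.999, N 1.000
Multiplying each by 2 gives whole numbers: C 3.00, H 4.00, N 2.00

C3H4N2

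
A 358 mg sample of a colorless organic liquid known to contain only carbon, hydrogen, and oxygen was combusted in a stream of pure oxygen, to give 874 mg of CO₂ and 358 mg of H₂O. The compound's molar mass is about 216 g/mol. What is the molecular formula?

mol C = 0.874 g CO₂ ÷ 44.009 g/mol = 0.01986 mol
mol H = 2 × 0.358 g H₂O ÷ 18.015 g/mol = 0.03974 mol
mass O = 0.358 − (0.2385 + 0.04006) = 0.07940 g → mol O = 0.07940 ÷ 15.999 = 0.004963 mol
Divide by the smallest (0.004963 mol): C 4.001, H 8.008, O 1.000
Empirical formula: C4H8O
Empirical-formula mass = 72.11 g/mol; 216 ÷ 72.11 ≈ 3, so the molecular formula is C12H24O3.

C12H24O3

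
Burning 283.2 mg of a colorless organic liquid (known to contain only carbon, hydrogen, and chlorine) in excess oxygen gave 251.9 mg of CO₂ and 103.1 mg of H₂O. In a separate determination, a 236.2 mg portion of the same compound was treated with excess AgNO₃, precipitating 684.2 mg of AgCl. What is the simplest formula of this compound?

CH2Cl

mol C = 0.2519 g CO₂ ÷ 44.009 g/mol = 0.0057238 mol
mol H = 2 × 0.1031 g H₂O ÷ 18.015 g/mol = 0.011446 mol
From the AgCl data: mol Cl per gram of compound = (0.6842 ÷ 143.318) ÷ 0.2362 = 0.020212 mol/g, so in the 0.2832 g combustion sample mol Cl = 0.0057239 mol
Divide by the smallest (0.0057238 mol): C 1.000, H 2.000, Cl 1.000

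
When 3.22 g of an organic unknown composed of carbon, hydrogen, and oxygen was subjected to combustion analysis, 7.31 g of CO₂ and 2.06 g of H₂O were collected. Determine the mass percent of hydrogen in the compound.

mol C = 7.31 g CO₂ ÷ 44.009 g/mol = 0.1661 mol
mol H = 2 × 2.06 g H₂O ÷ 18.015 g/mol = 0.2287 mol
mass O = 3.22 − (1.995 + 0.2305) = 0.9944 g → mol O = 0.9944 ÷ 15.999 = 0.06215 mol
mass % H = 0.2305 g ÷ 3.22 g × 100%

7.2%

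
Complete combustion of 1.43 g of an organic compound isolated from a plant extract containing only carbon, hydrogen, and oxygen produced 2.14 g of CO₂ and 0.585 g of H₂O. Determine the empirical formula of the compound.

mol C = 2.14 g CO₂ ÷ 44.009 g/mol = 0.04863 mol
mol H = 2 × 0.585 g H₂O ÷ 18.015 g/mol = 0.06495 mol
mass O = 1.43 − (0.5841 + 0.06547) = 0.7805 g → mol O = 0.7805 ÷ 15.999 = 0.04878 mol
Divide by the smallest (0.04863 mol): C 1.000, H 1.336, O 1.003
Multiplying each by 3 gives whole numbers: C 3.00, H 4.01, O 3.01

C3H4O3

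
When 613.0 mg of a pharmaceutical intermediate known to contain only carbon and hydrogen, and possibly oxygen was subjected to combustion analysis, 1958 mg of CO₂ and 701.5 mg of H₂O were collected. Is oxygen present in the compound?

mol C = 1.958 g CO₂ ÷ 44.009 g/mol = 0.044491 mol
mol H = 2 × 0.7015 g H₂O ÷ 18.015 g/mol = 0.077880 mol
C and H together account for 0.61288 g — essentially the entire 0.6130 g sample — so the compound contains no oxygen.

no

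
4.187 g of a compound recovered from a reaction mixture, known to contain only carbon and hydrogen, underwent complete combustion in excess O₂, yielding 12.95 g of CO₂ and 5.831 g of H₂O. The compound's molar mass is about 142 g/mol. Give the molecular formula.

C10H22

mol C = 12.95 g CO₂ ÷ 44.009 g/mol = 0.29426 mol
mol H = 2 × 5.831 g H₂O ÷ 18.015 g/mol = 0.64735 mol
Divide by the smallest (0.29426 mol): C 1.000, H 2.200
Multiplying each by 5 gives whole numbers: C 5.00, H 11.00
Empirical formula: C5H11
Empirical-formula mass = 71.14 g/mol; 142 ÷ 71.14 ≈ 2, so the molecular formula is C10H22.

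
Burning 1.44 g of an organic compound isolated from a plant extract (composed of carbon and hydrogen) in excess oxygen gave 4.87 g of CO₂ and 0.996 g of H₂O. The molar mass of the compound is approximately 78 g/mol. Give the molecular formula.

C6H6

mol C = 4.87 g CO₂ ÷ 44.009 g/mol = 0.1107 mol
mol H = 2 × 0.996 g H₂O ÷ 18.015 g/mol = 0.1106 mol
Divide by the smallest (0.1106 mol): C 1.001, H 1.000
Empirical formula: CH
Empirical-formula mass = 13.02 g/mol; 78 ÷ 13.02 ≈ 6, so the molecular formula is C6H6.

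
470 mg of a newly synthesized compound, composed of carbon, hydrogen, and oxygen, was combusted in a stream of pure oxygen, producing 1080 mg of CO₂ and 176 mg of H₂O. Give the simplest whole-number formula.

C5H4O2

mol C = 1.08 g CO₂ ÷ 44.009 g/mol = 0.02454 mol
mol H = 2 × 0.176 g H₂O ÷ 18.015 g/mol = 0.01954 mol
mass O = 0.470 − (0.2948 + 0.01970) = 0.1555 g → mol O = 0.1555 ÷ 15.999 = 0.009722 mol
Divide by the smallest (0.009722 mol): C 2.524, H 2.010, O 1.000
Multiplying each by 2 gives whole numbers: C 5.05, H 4.02, O 2.00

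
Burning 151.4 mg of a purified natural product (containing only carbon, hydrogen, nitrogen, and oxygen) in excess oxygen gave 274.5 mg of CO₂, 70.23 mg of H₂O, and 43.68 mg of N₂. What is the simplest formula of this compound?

C4H5N2O

mol C = 0.2745 g CO₂ ÷ 44.009 g/mol = 0.0062374 mol
mol H = 2 × 0.07023 g H₂O ÷ 18.015 g/mol = 0.0077968 mol
mol N = 2 × 0.04368 g N₂ ÷ 28.014 g/mol = 0.0031184 mol
mass O = 0.1514 − (0.074917 + 0.0078592 + 0.043680) = 0.024944 g → mol O = 0.024944 ÷ 15.999 = 0.0015591 mol
Divide by the smallest (0.0015591 mol): C 4.001, H 5.001, N 2.000, O 1.000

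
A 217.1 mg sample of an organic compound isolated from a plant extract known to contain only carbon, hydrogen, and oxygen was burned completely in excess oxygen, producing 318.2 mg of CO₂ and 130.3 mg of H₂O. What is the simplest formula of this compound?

CH2O

mol C = 0.3182 g CO₂ ÷ 44.009 g/mol = 0.0072303 mol
mol H = 2 × 0.1303 g H₂O ÷ 18.015 g/mol = 0.014466 mol
mass O = 0.2171 − (0.086844 + 0.014581) = 0.11567 g → mol O = 0.11567 ÷ 15.999 = 0.0072301 mol
Divide by the smallest (0.0072301 mol): C 1.000, H 2.001, O 1.000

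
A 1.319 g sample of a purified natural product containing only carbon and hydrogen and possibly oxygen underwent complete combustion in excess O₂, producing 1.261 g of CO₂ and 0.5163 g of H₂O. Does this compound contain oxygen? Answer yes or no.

yes

mol C = 1.261 g CO₂ ÷ 44.009 g/mol = 0.028653 mol
mol H = 2 × 0.5163 g H₂O ÷ 18.015 g/mol = 0.057319 mol
C and H account for only 0.40193 g of the 1.319 g sample; the remaining 0.91707 g must be oxygen.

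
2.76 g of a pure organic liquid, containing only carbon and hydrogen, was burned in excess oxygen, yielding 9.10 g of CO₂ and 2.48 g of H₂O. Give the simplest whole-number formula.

C3H4

mol C = 9.10 g CO₂ ÷ 44.009 g/mol = 0.2068 mol
mol H = 2 × 2.48 g H₂O ÷ 18.015 g/mol = 0.2753 mol
Divide by the smallest (0.2068 mol): C 1.000, H 1.332
Multiplying each by 3 gives whole numbers: C 3.00, H 3.99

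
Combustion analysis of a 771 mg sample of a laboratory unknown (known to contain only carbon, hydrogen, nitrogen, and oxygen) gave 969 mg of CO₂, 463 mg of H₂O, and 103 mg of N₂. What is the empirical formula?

C3H7NO3

mol C = 0.969 g CO₂ ÷ 44.009 g/mol = 0.02202 mol
mol H = 2 × 0.463 g H₂O ÷ 18.015 g/mol = 0.05140 mol
mol N = 2 × 0.103 g N₂ ÷ 28.014 g/mol = 0.007353 mol
mass O = 0.771 − (0.2645 + 0.05181 + 0.1030) = 0.3517 g → mol O = 0.3517 ÷ 15.999 = 0.02198 mol
Divide by the smallest (0.007353 mol): C 2.994, H 6.990, N 1.000, O 2.990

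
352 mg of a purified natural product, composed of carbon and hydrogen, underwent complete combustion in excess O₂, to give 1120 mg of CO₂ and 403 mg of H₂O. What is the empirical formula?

mol C = 1.12 g CO₂ ÷ 44.009 g/mol = 0.02545 mol
mol H = 2 × 0.403 g H₂O ÷ 18.015 g/mol = 0.04474 mol
Divide by the smallest (0.02545 mol): C 1.000, H 1.758
Multiplying each by 4 gives whole numbers: C 4.00, H 7.03

C4H7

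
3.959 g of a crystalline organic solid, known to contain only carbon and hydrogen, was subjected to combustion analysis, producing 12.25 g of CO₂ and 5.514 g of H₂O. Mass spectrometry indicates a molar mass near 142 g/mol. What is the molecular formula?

mol C = 12.25 g CO₂ ÷ 44.009 g/mol = 0.27835 mol
mol H = 2 × 5.514 g H₂O ÷ 18.015 g/mol = 0.61216 mol
Divide by the smallest (0.27835 mol): C 1.000, H 2.199
Multiplying each by 5 gives whole numbers: C 5.00, H 11.00
Empirical formula: C5H11
Empirical-formula mass = 71.14 g/mol; 142 ÷ 71.14 ≈ 2, so the molecular formula is C10H22.

C10H22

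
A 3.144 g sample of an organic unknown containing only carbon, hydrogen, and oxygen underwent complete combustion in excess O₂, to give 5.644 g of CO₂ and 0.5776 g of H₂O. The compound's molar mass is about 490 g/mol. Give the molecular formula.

C20H10O15

mol C = 5.644 g CO₂ ÷ 44.009 g/mol = 0.12825 mol
mol H = 2 × 0.5776 g H₂O ÷ 18.015 g/mol = 0.064124 mol
mass O = 3.144 − (1.5404 + 0.064637) = 1.5390 g → mol O = 1.5390 ÷ 15.999 = 0.096193 mol
Divide by the smallest (0.064124 mol): C 2.000, H 1.000, O 1.500
Multiplying each by 2 gives whole numbers: C 4.00, H 2.00, O 3.00
Empirical formula: C4H2O3
Empirical-formula mass = 98.06 g/mol; 490 ÷ 98.06 ≈ 5, so the molecular formula is C20H10O15.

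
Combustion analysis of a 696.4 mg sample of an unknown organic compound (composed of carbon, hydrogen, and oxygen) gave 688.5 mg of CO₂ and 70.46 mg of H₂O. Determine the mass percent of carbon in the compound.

26.98%

mol C = 0.6885 g CO₂ ÷ 44.009 g/mol = 0.015645 mol
mol H = 2 × 0.07046 g H₂O ÷ 18.015 g/mol = 0.0078224 mol
mass O = 0.6964 − (0.18791 + 0.0078849) = 0.50061 g → mol O = 0.50061 ÷ 15.999 = 0.031290 mol
mass % C = 0.18791 g ÷ 0.6964 g × 100%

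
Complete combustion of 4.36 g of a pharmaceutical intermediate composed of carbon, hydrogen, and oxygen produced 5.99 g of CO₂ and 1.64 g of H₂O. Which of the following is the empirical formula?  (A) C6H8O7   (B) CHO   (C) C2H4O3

mol C = 5.99 g CO₂ ÷ 44.009 g/mol = 0.1361 mol
mol H = 2 × 1.64 g H₂O ÷ 18.015 g/mol = 0.1821 mol
mass O = 4.36 − (1.635 + 0.1835) = 2.542 g → mol O = 2.542 ÷ 15.999 = 0.1589 mol
Divide by the smallest (0.1361 mol): C 1.000, H 1.338, O 1.167
Multiplying each by 6 gives whole numbers: C 6.00, H 8.03, O 7.00

(A) C6H8O7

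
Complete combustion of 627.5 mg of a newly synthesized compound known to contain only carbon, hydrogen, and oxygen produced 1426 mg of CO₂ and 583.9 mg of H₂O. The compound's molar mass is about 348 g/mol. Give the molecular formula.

C18H36O6

mol C = 1.426 g CO₂ ÷ 44.009 g/mol = 0.032402 mol
mol H = 2 × 0.5839 g H₂O ÷ 18.015 g/mol = 0.064824 mol
mass O = 0.6275 − (0.38919 + 0.065342) = 0.17297 g → mol O = 0.17297 ÷ 15.999 = 0.010811 mol
Divide by the smallest (0.010811 mol): C 2.997, H 5.996, O 1.000
Empirical formula: C3H6O
Empirical-formula mass = 58.08 g/mol; 348 ÷ 58.08 ≈ 6, so the molecular formula is C18H36O6.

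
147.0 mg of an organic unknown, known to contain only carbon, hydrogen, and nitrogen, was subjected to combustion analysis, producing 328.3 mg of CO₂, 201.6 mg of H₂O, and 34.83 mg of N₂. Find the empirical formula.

C3H9N

mol C = 0.3283 g CO₂ ÷ 44.009 g/mol = 0.0074598 mol
mol H = 2 × 0.2016 g H₂O ÷ 18.015 g/mol = 0.022381 mol
mol N = 2 × 0.03483 g N₂ ÷ 28.014 g/mol = 0.0024866 mol
Divide by the smallest (0.0024866 mol): C 3.000, H 9.001, N 1.000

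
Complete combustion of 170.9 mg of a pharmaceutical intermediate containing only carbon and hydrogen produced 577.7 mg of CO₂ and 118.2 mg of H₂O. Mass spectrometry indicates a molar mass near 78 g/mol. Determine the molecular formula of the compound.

mol C = 0.5777 g CO₂ ÷ 44.009 g/mol = 0.013127 mol
mol H = 2 × 0.1182 g H₂O ÷ 18.015 g/mol = 0.013122 mol
Divide by the smallest (0.013122 mol): C 1.000, H 1.000
Empirical formula: CH
Empirical-formula mass = 13.02 g/mol; 78 ÷ 13.02 ≈ 6, so the molecular formula is C6H6.

C6H6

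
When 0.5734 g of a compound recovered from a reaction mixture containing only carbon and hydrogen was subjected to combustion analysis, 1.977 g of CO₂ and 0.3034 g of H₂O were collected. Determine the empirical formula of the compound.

C4H3

mol C = 1.977 g CO₂ ÷ 44.009 g/mol = 0.044923 mol
mol H = 2 × 0.3034 g H₂O ÷ 18.015 g/mol = 0.033683 mol
Divide by the smallest (0.033683 mol): C 1.334, H 1.000
Multiplying each by 3 gives whole numbers: C 4.00, H 3.00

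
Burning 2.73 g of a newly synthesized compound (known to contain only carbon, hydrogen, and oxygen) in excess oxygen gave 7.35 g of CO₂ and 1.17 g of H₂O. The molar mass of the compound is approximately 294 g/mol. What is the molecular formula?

C18H14O4

mol C = 7.35 g CO₂ ÷ 44.009 g/mol = 0.1670 mol
mol H = 2 × 1.17 g H₂O ÷ 18.015 g/mol = 0.1299 mol
mass O = 2.73 − (2.006 + 0.1309) = 0.5931 g → mol O = 0.5931 ÷ 15.999 = 0.03707 mol
Divide by the smallest (0.03707 mol): C 4.505, H 3.504, O 1.000
Multiplying each by 2 gives whole numbers: C 9.01, H 7.01, O 2.00
Empirical formula: C9H7O2
Empirical-formula mass = 147.15 g/mol; 294 ÷ 147.15 ≈ 2, so the molecular formula is C18H14O4.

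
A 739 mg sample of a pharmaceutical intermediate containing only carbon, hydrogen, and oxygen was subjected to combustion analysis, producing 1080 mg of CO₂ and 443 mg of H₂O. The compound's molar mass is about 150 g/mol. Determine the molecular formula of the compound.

C5H10O5

mol C = 1.08 g CO₂ ÷ 44.009 g/mol = 0.02454 mol
mol H = 2 × 0.443 g H₂O ÷ 18.015 g/mol = 0.04918 mol
mass O = 0.739 − (0.2948 + 0.04957) = 0.3947 g → mol O = 0.3947 ÷ 15.999 = 0.02467 mol
Divide by the smallest (0.02454 mol): C 1.000, H 2.004, O 1.005
Empirical formula: CH2O
Empirical-formula mass = 30.03 g/mol; 150 ÷ 30.03 ≈ 5, so the molecular formula is C5H10O5.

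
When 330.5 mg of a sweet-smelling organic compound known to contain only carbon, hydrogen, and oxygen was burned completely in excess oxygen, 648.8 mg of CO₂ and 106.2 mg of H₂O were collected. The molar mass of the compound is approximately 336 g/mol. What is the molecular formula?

mol C = 0.6488 g CO₂ ÷ 44.009 g/mol = 0.014742 mol
mol H = 2 × 0.1062 g H₂O ÷ 18.015 g/mol = 0.011790 mol
mass O = 0.3305 − (0.17707 + 0.011884) = 0.14154 g → mol O = 0.14154 ÷ 15.999 = 0.0088471 mol
Divide by the smallest (0.0088471 mol): C 1.666, H 1.333, O 1.000
Multiplying each by 3 gives whole numbers: C 5.00, H 4.00, O 3.00
Empirical formula: C5H4O3
Empirical-formula mass = 112.08 g/mol; 336 ÷ 112.08 ≈ 3, so the molecular formula is C15H12O9.

C15H12O9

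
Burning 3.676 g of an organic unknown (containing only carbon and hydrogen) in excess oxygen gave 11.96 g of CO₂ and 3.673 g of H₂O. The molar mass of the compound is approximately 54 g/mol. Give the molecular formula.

mol C = 11.96 g CO₂ ÷ 44.009 g/mol = 0.27176 mol
mol H = 2 × 3.673 g H₂O ÷ 18.015 g/mol = 0.40777 mol
Divide by the smallest (0.27176 mol): C 1.000, H 1.500
Multiplying each by 2 gives whole numbers: C 2.00, H 3.00
Empirical formula: C2H3
Empirical-formula mass = 27.05 g/mol; 54 ÷ 27.05 ≈ 2, so the molecular formula is C4H6.

C4H6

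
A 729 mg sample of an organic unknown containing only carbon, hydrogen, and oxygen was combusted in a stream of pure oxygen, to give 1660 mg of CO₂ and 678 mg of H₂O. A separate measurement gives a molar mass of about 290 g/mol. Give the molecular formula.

C15H30O5

mol C = 1.66 g CO₂ ÷ 44.009 g/mol = 0.03772 mol
mol H = 2 × 0.678 g H₂O ÷ 18.015 g/mol = 0.07527 mol
mass O = 0.729 − (0.4530 + 0.07587) = 0.2001 g → mol O = 0.2001 ÷ 15.999 = 0.01251 mol
Divide by the smallest (0.01251 mol): C 3.016, H 6.019, O 1.000
Empirical formula: C3H6O
Empirical-formula mass = 58.08 g/mol; 290 ÷ 58.08 ≈ 5, so the molecular formula is C15H30O5.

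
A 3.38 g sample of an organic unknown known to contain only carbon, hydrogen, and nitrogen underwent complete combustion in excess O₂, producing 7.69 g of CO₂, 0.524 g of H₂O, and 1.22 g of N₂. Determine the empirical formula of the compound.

C6H2N3

mol C = 7.69 g CO₂ ÷ 44.009 g/mol = 0.1747 mol
mol H = 2 × 0.524 g H₂O ÷ 18.015 g/mol = 0.05817 mol
mol N = 2 × 1.22 g N₂ ÷ 28.014 g/mol = 0.08710 mol
Divide by the smallest (0.05817 mol): C 3.004, H 1.000, N 1.497
Multiplying each by 2 gives whole numbers: C 6.01, H 2.00, N 2.99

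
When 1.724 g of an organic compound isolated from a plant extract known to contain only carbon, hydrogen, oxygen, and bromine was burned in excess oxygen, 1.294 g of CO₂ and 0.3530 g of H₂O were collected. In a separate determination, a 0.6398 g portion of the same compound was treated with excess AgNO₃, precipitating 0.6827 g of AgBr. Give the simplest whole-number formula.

C6H8Br2O7

mol C = 1.294 g CO₂ ÷ 44.009 g/mol = 0.029403 mol
mol H = 2 × 0.3530 g H₂O ÷ 18.015 g/mol = 0.039190 mol
From the AgBr data: mol Br per gram of compound = (0.6827 ÷ 187.772) ÷ 0.6398 = 0.0056827 mol/g, so in the 1.724 g combustion sample mol Br = 0.0097970 mol
mass O = 1.724 − (0.35316 + 0.039503 + 0.78282) = 0.54852 g → mol O = 0.54852 ÷ 15.999 = 0.034285 mol
Divide by the smallest (0.0097970 mol): C 3.001, H 4.000, Br 1.000, O 3.500
Multiplying each by 2 gives whole numbers: C 6.00, H 8.00, Br 2.00, O 7.00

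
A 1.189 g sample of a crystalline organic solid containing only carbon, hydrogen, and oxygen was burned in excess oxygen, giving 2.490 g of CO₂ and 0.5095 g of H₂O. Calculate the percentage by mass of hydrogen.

4.80%

mol C = 2.490 g CO₂ ÷ 44.009 g/mol = 0.056579 mol
mol H = 2 × 0.5095 g H₂O ÷ 18.015 g/mol = 0.056564 mol
mass O = 1.189 − (0.67957 + 0.057016) = 0.45241 g → mol O = 0.45241 ÷ 15.999 = 0.028277 mol
mass % H = 0.057016 g ÷ 1.189 g × 100%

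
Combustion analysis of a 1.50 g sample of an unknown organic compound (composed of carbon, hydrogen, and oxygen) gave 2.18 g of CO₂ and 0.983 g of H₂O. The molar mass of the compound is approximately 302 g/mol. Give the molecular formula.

mol C = 2.18 g CO₂ ÷ 44.009 g/mol = 0.04954 mol
mol H = 2 × 0.983 g H₂O ÷ 18.015 g/mol = 0.1091 mol
mass O = 1.50 − (0.5950 + 0.1100) = 0.7950 g → mol O = 0.7950 ÷ 15.999 = 0.04969 mol
Divide by the smallest (0.04954 mol): C 1.000, H 2.203, O 1.003
Multiplying each by 5 gives whole numbers: C 5.00, H 11.02, O 5.02
Empirical formula: C5H11O5
Empirical-formula mass = 151.14 g/mol; 302 ÷ 151.14 ≈ 2, so the molecular formula is C10H22O10.

C10H22O10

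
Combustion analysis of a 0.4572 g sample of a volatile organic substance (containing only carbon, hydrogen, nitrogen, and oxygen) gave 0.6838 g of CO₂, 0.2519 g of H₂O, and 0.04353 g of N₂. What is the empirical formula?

C5H9NO4

mol C = 0.6838 g CO₂ ÷ 44.009 g/mol = 0.015538 mol
mol H = 2 × 0.2519 g H₂O ÷ 18.015 g/mol = 0.027966 mol
mol N = 2 × 0.04353 g N₂ ÷ 28.014 g/mol = 0.0031077 mol
mass O = 0.4572 − (0.18662 + 0.028189 + 0.043530) = 0.19886 g → mol O = 0.19886 ÷ 15.999 = 0.012429 mol
Divide by the smallest (0.0031077 mol): C 5.000, H 8.999, N 1.000, O 3.999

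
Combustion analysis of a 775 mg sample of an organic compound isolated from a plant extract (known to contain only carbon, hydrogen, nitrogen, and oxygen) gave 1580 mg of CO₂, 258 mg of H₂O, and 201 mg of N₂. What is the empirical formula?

C5H4N2O

mol C = 1.58 g CO₂ ÷ 44.009 g/mol = 0.03590 mol
mol H = 2 × 0.258 g H₂O ÷ 18.015 g/mol = 0.02864 mol
mol N = 2 × 0.201 g N₂ ÷ 28.014 g/mol = 0.01435 mol
mass O = 0.775 − (0.4312 + 0.02887 + 0.2010) = 0.1139 g → mol O = 0.1139 ÷ 15.999 = 0.007120 mol
Divide by the smallest (0.007120 mol): C 5.042, H 4.023, N 2.015, O 1.000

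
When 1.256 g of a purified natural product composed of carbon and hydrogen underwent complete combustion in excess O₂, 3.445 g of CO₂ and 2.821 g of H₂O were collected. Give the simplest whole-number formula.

CH4

mol C = 3.445 g CO₂ ÷ 44.009 g/mol = 0.078279 mol
mol H = 2 × 2.821 g H₂O ÷ 18.015 g/mol = 0.31318 mol
Divide by the smallest (0.078279 mol): C 1.000, H 4.001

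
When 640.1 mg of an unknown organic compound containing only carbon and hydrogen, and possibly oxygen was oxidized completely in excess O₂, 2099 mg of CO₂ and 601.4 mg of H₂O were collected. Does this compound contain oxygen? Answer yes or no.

mol C = 2.099 g CO₂ ÷ 44.009 g/mol = 0.047695 mol
mol H = 2 × 0.6014 g H₂O ÷ 18.015 g/mol = 0.066767 mol
C and H together account for 0.64016 g — essentially the entire 0.6401 g sample — so the compound contains no oxygen.

no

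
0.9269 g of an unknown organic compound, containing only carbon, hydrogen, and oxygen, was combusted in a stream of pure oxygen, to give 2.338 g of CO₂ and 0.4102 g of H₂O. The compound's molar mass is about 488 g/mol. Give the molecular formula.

C28H24O8

mol C = 2.338 g CO₂ ÷ 44.009 g/mol = 0.053125 mol
mol H = 2 × 0.4102 g H₂O ÷ 18.015 g/mol = 0.045540 mol
mass O = 0.9269 − (0.63809 + 0.045904) = 0.24291 g → mol O = 0.24291 ÷ 15.999 = 0.015183 mol
Divide by the smallest (0.015183 mol): C 3.499, H 2.999, O 1.000
Multiplying each by 2 gives whole numbers: C 7.00, H 6.00, O 2.00
Empirical formula: C7H6O2
Empirical-formula mass = 122.12 g/mol; 488 ÷ 122.12 ≈ 4, so the molecular formula is C28H24O8.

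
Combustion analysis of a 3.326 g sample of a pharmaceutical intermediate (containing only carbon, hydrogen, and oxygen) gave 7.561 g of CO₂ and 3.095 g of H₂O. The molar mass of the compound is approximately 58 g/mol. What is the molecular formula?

C3H6O

mol C = 7.561 g CO₂ ÷ 44.009 g/mol = 0.17181 mol
mol H = 2 × 3.095 g H₂O ÷ 18.015 g/mol = 0.34360 mol
mass O = 3.326 − (2.0636 + 0.34635) = 0.91609 g → mol O = 0.91609 ÷ 15.999 = 0.057259 mol
Divide by the smallest (0.057259 mol): C 3.000, H 6.001, O 1.000
Empirical formula: C3H6O
Empirical-formula mass = 58.08 g/mol; 58 ÷ 58.08 ≈ 1, so the molecular formula is C3H6O.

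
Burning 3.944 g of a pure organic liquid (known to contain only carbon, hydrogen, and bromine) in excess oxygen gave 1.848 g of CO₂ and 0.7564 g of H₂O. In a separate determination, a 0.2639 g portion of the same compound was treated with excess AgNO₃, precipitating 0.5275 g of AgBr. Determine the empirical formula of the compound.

CH2Br

mol C = 1.848 g CO₂ ÷ 44.009 g/mol = 0.041991 mol
mol H = 2 × 0.7564 g H₂O ÷ 18.015 g/mol = 0.083974 mol
From the AgBr data: mol Br per gram of compound = (0.5275 ÷ 187.772) ÷ 0.2639 = 0.010645 mol/g, so in the 3.944 g combustion sample mol Br = 0.041985 mol
Divide by the smallest (0.041985 mol): C 1.000, H 2.000, Br 1.000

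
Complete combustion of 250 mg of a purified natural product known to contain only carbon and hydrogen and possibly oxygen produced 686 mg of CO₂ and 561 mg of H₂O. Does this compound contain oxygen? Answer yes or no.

mol C = 0.686 g CO₂ ÷ 44.009 g/mol = 0.01559 mol
mol H = 2 × 0.561 g H₂O ÷ 18.015 g/mol = 0.06228 mol
C and H together account for 0.2500 g — essentially the entire 0.250 g sample — so the compound contains no oxygen.

no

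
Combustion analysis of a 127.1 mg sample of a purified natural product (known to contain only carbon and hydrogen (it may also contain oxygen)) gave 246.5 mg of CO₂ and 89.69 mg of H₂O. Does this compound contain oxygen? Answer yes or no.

yes

mol C = 0.2465 g CO₂ ÷ 44.009 g/mol = 0.0056011 mol
mol H = 2 × 0.08969 g H₂O ÷ 18.015 g/mol = 0.0099573 mol
C and H account for only 0.077312 g of the 0.1271 g sample; the remaining 0.049788 g must be oxygen.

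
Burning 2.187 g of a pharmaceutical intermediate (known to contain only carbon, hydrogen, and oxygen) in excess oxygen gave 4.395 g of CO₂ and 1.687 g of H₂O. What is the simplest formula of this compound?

mol C = 4.395 g CO₂ ÷ 44.009 g/mol = 0.099866 mol
mol H = 2 × 1.687 g H₂O ÷ 18.015 g/mol = 0.18729 mol
mass O = 2.187 − (1.1995 + 0.18879) = 0.79872 g → mol O = 0.79872 ÷ 15.999 = 0.049923 mol
Divide by the smallest (0.049923 mol): C 2.000, H 3.752, O 1.000
Multiplying each by 4 gives whole numbers: C 8.00, H 15.01, O 4.00

C8H15O4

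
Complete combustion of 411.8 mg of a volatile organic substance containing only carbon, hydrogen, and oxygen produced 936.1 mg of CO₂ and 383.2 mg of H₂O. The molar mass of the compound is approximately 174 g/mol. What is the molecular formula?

mol C = 0.9361 g CO₂ ÷ 44.009 g/mol = 0.021271 mol
mol H = 2 × 0.3832 g H₂O ÷ 18.015 g/mol = 0.042542 mol
mass O = 0.4118 − (0.25548 + 0.042883) = 0.11344 g → mol O = 0.11344 ÷ 15.999 = 0.0070902 mol
Divide by the smallest (0.0070902 mol): C 3.000, H 6.000, O 1.000
Empirical formula: C3H6O
Empirical-formula mass = 58.08 g/mol; 174 ÷ 58.08 ≈ 3, so the molecular formula is C9H18O3.

C9H18O3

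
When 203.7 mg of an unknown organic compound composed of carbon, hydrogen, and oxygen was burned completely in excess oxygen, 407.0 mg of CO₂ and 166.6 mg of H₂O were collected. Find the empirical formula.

mol C = 0.4070 g CO₂ ÷ 44.009 g/mol = 0.0092481 mol
mol H = 2 × 0.1666 g H₂O ÷ 18.015 g/mol = 0.018496 mol
mass O = 0.2037 − (0.11108 + 0.018644) = 0.073977 g → mol O = 0.073977 ÷ 15.999 = 0.0046239 mol
Divide by the smallest (0.0046239 mol): C 2.000, H 4.000, O 1.000

C2H4O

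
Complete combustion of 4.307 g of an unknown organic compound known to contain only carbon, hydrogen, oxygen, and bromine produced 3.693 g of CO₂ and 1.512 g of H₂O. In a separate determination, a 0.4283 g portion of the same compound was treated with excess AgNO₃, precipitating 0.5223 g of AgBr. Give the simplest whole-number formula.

C3H6BrO2

mol C = 3.693 g CO₂ ÷ 44.009 g/mol = 0.083915 mol
mol H = 2 × 1.512 g H₂O ÷ 18.015 g/mol = 0.16786 mol
From the AgBr data: mol Br per gram of compound = (0.5223 ÷ 187.772) ÷ 0.4283 = 0.0064944 mol/g, so in the 4.307 g combustion sample mol Br = 0.027972 mol
mass O = 4.307 − (1.0079 + 0.16920 + 2.2350) = 0.89486 g → mol O = 0.89486 ÷ 15.999 = 0.055932 mol
Divide by the smallest (0.027972 mol): C 3.000, H 6.001, Br 1.000, O 2.000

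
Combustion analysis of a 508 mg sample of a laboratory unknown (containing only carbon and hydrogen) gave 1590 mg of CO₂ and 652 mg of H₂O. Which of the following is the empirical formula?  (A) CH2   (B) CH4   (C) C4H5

(A) CH2

mol C = 1.59 g CO₂ ÷ 44.009 g/mol = 0.03613 mol
mol H = 2 × 0.652 g H₂O ÷ 18.015 g/mol = 0.07238 mol
Divide by the smallest (0.03613 mol): C 1.000, H 2.003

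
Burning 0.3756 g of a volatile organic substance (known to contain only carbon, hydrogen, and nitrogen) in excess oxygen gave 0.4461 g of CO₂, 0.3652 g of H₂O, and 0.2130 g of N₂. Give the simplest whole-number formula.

mol C = 0.4461 g CO₂ ÷ 44.009 g/mol = 0.010137 mol
mol H = 2 × 0.3652 g H₂O ÷ 18.015 g/mol = 0.040544 mol
mol N = 2 × 0.2130 g N₂ ÷ 28.014 g/mol = 0.015207 mol
Divide by the smallest (0.010137 mol): C 1.000, H 4.000, N 1.500
Multiplying each by 2 gives whole numbers: C 2.00, H 8.00, N 3.00

C2H8N3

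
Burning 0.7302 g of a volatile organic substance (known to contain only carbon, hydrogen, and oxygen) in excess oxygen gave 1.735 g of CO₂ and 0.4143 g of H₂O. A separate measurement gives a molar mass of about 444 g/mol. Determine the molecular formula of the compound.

mol C = 1.735 g CO₂ ÷ 44.009 g/mol = 0.039424 mol
mol H = 2 × 0.4143 g H₂O ÷ 18.015 g/mol = 0.045995 mol
mass O = 0.7302 − (0.47352 + 0.046363) = 0.21032 g → mol O = 0.21032 ÷ 15.999 = 0.013146 mol
Divide by the smallest (0.013146 mol): C 2.999, H 3.499, O 1.000
Multiplying each by 2 gives whole numbers: C 6.00, H 7.00, O 2.00
Empirical formula: C6H7O2
Empirical-formula mass = 111.12 g/mol; 444 ÷ 111.12 ≈ 4, so the molecular formula is C24H28O8.

C24H28O8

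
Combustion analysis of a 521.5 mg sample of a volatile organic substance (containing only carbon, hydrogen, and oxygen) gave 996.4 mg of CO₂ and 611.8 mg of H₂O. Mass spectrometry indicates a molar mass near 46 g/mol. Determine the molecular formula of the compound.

mol C = 0.9964 g CO₂ ÷ 44.009 g/mol = 0.022641 mol
mol H = 2 × 0.6118 g H₂O ÷ 18.015 g/mol = 0.067921 mol
mass O = 0.5215 − (0.27194 + 0.068465) = 0.18110 g → mol O = 0.18110 ÷ 15.999 = 0.011319 mol
Divide by the smallest (0.011319 mol): C 2.000, H 6.001, O 1.000
Empirical formula: C2H6O
Empirical-formula mass = 46.07 g/mol; 46 ÷ 46.07 ≈ 1, so the molecular formula is C2H6O.

C2H6O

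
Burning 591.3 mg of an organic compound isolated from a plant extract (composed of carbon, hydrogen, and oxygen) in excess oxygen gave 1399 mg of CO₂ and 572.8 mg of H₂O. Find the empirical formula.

mol C = 1.399 g CO₂ ÷ 44.009 g/mol = 0.031789 mol
mol H = 2 × 0.5728 g H₂O ÷ 18.015 g/mol = 0.063591 mol
mass O = 0.5913 − (0.38182 + 0.064100) = 0.14538 g → mol O = 0.14538 ÷ 15.999 = 0.0090870 mol
Divide by the smallest (0.0090870 mol): C 3.498, H 6.998, O 1.000
Multiplying each by 2 gives whole numbers: C 7.00, H 14.00, O 2.00

C7H14O2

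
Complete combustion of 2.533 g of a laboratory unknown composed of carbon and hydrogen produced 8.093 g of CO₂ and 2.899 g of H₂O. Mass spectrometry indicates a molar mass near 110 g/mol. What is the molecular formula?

C8H14

mol C = 8.093 g CO₂ ÷ 44.009 g/mol = 0.18389 mol
mol H = 2 × 2.899 g H₂O ÷ 18.015 g/mol = 0.32184 mol
Divide by the smallest (0.18389 mol): C 1.000, H 1.750
Multiplying each by 4 gives whole numbers: C 4.00, H 7.00
Empirical formula: C4H7
Empirical-formula mass = 55.10 g/mol; 110 ÷ 55.10 ≈ 2, so the molecular formula is C8H14.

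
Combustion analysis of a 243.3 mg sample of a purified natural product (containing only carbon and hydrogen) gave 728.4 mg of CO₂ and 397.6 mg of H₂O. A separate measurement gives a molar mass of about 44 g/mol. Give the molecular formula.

C3H8

mol C = 0.7284 g CO₂ ÷ 44.009 g/mol = 0.016551 mol
mol H = 2 × 0.3976 g H₂O ÷ 18.015 g/mol = 0.044141 mol
Divide by the smallest (0.016551 mol): C 1.000, H 2.667
Multiplying each by 3 gives whole numbers: C 3.00, H 8.00
Empirical formula: C3H8
Empirical-formula mass = 44.10 g/mol; 44 ÷ 44.10 ≈ 1, so the molecular formula is C3H8.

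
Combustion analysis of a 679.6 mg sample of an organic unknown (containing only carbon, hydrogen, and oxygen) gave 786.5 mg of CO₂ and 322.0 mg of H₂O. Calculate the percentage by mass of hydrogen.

5.30%

mol C = 0.7865 g CO₂ ÷ 44.009 g/mol = 0.017871 mol
mol H = 2 × 0.3220 g H₂O ÷ 18.015 g/mol = 0.035748 mol
mass O = 0.6796 − (0.21465 + 0.036034) = 0.42891 g → mol O = 0.42891 ÷ 15.999 = 0.026809 mol
mass % H = 0.036034 g ÷ 0.6796 g × 100%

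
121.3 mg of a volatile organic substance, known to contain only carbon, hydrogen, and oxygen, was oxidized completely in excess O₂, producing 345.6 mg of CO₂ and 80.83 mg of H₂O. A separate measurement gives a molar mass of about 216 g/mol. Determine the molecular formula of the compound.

mol C = 0.3456 g CO₂ ÷ 44.009 g/mol = 0.0078529 mol
mol H = 2 × 0.08083 g H₂O ÷ 18.015 g/mol = 0.0089736 mol
mass O = 0.1213 − (0.094322 + 0.0090454) = 0.017933 g → mol O = 0.017933 ÷ 15.999 = 0.0011209 mol
Divide by the smallest (0.0011209 mol): C 7.006, H 8.006, O 1.000
Empirical formula: C7H8O
Empirical-formula mass = 108.14 g/mol; 216 ÷ 108.14 ≈ 2, so the molecular formula is C14H16O2.

C14H16O2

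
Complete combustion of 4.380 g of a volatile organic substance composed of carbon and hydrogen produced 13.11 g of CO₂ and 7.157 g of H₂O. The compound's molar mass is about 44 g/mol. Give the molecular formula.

C3H8

mol C = 13.11 g CO₂ ÷ 44.009 g/mol = 0.29789 mol
mol H = 2 × 7.157 g H₂O ÷ 18.015 g/mol = 0.79456 mol
Divide by the smallest (0.29789 mol): C 1.000, H 2.667
Multiplying each by 3 gives whole numbers: C 3.00, H 8.00
Empirical formula: C3H8
Empirical-formula mass = 44.10 g/mol; 44 ÷ 44.10 ≈ 1, so the molecular formula is C3H8.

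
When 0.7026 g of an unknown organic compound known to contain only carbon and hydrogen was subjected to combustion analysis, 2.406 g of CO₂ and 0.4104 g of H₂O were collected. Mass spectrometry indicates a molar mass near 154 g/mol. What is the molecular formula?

C12H10

mol C = 2.406 g CO₂ ÷ 44.009 g/mol = 0.054671 mol
mol H = 2 × 0.4104 g H₂O ÷ 18.015 g/mol = 0.045562 mol
Divide by the smallest (0.045562 mol): C 1.200, H 1.000
Multiplying each by 5 gives whole numbers: C 6.00, H 5.00
Empirical formula: C6H5
Empirical-formula mass = 77.11 g/mol; 154 ÷ 77.11 ≈ 2, so the molecular formula is C12H10.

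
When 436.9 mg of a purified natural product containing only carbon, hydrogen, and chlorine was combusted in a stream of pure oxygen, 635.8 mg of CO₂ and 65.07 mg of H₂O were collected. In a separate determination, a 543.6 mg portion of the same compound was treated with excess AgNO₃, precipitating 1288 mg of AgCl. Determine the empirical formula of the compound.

C2HCl

mol C = 0.6358 g CO₂ ÷ 44.009 g/mol = 0.014447 mol
mol H = 2 × 0.06507 g H₂O ÷ 18.015 g/mol = 0.0072240 mol
From the AgCl data: mol Cl per gram of compound = (1.288 ÷ 143.318) ÷ 0.5436 = 0.016532 mol/g, so in the 0.4369 g combustion sample mol Cl = 0.0072230 mol
Divide by the smallest (0.0072230 mol): C 2.000, H 1.000, Cl 1.000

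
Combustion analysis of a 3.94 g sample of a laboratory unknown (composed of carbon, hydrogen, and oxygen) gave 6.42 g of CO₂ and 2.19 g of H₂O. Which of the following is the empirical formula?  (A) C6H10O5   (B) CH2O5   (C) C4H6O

(A) C6H10O5

mol C = 6.42 g CO₂ ÷ 44.009 g/mol = 0.1459 mol
mol H = 2 × 2.19 g H₂O ÷ 18.015 g/mol = 0.2431 mol
mass O = 3.94 − (1.752 + 0.2451) = 1.943 g → mol O = 1.943 ÷ 15.999 = 0.1214 mol
Divide by the smallest (0.1214 mol): C 1.201, H 2.002, O 1.000
Multiplying each by 5 gives whole numbers: C 6.01, H 10.01, O 5.00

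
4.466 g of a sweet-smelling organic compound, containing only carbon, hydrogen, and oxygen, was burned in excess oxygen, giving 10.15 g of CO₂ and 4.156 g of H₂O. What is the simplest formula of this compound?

C3H6O

mol C = 10.15 g CO₂ ÷ 44.009 g/mol = 0.23063 mol
mol H = 2 × 4.156 g H₂O ÷ 18.015 g/mol = 0.46139 mol
mass O = 4.466 − (2.7702 + 0.46508) = 1.2308 g → mol O = 1.2308 ÷ 15.999 = 0.076927 mol
Divide by the smallest (0.076927 mol): C 2.998, H 5.998, O 1.000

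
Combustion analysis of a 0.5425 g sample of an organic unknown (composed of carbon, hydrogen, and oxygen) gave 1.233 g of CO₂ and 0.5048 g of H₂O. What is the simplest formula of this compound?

mol C = 1.233 g CO₂ ÷ 44.009 g/mol = 0.028017 mol
mol H = 2 × 0.5048 g H₂O ÷ 18.015 g/mol = 0.056042 mol
mass O = 0.5425 − (0.33651 + 0.056491) = 0.14950 g → mol O = 0.14950 ÷ 15.999 = 0.0093442 mol
Divide by the smallest (0.0093442 mol): C 2.998, H 5.998, O 1.000

C3H6O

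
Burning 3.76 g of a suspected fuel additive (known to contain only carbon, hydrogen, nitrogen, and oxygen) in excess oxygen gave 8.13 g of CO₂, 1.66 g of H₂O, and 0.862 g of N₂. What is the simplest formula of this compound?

C6H6N2O

mol C = 8.13 g CO₂ ÷ 44.009 g/mol = 0.1847 mol
mol H = 2 × 1.66 g H₂O ÷ 18.015 g/mol = 0.1843 mol
mol N = 2 × 0.862 g N₂ ÷ 28.014 g/mol = 0.06154 mol
mass O = 3.76 − (2.219 + 0.1858 + 0.8620) = 0.4934 g → mol O = 0.4934 ÷ 15.999 = 0.03084 mol
Divide by the smallest (0.03084 mol): C 5.990, H 5.976, N 1.996, O 1.000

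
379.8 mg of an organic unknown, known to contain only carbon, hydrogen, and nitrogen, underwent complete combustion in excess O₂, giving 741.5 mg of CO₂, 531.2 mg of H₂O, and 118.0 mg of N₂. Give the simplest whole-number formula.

C2H7N

mol C = 0.7415 g CO₂ ÷ 44.009 g/mol = 0.016849 mol
mol H = 2 × 0.5312 g H₂O ÷ 18.015 g/mol = 0.058973 mol
mol N = 2 × 0.1180 g N₂ ÷ 28.014 g/mol = 0.0084244 mol
Divide by the smallest (0.0084244 mol): C 2.000, H 7.000, N 1.000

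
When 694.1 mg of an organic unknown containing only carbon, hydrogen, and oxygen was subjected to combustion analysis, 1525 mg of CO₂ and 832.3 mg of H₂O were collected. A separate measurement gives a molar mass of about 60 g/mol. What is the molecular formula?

C3H8O

mol C = 1.525 g CO₂ ÷ 44.009 g/mol = 0.034652 mol
mol H = 2 × 0.8323 g H₂O ÷ 18.015 g/mol = 0.092401 mol
mass O = 0.6941 − (0.41621 + 0.093140) = 0.18475 g → mol O = 0.18475 ÷ 15.999 = 0.011548 mol
Divide by the smallest (0.011548 mol): C 3.001, H 8.002, O 1.000
Empirical formula: C3H8O
Empirical-formula mass = 60.10 g/mol; 60 ÷ 60.10 ≈ 1, so the molecular formula is C3H8O.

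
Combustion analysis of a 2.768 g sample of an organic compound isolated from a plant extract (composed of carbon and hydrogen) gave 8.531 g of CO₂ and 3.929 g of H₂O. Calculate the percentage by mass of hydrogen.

15.88%

mol C = 8.531 g CO₂ ÷ 44.009 g/mol = 0.19385 mol
mol H = 2 × 3.929 g H₂O ÷ 18.015 g/mol = 0.43619 mol
mass % H = 0.43968 g ÷ 2.768 g × 100%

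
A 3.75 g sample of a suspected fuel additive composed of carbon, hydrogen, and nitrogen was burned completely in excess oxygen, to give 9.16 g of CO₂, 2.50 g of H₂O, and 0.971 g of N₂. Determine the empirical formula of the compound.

C3H4N

mol C = 9.16 g CO₂ ÷ 44.009 g/mol = 0.2081 mol
mol H = 2 × 2.50 g H₂O ÷ 18.015 g/mol = 0.2775 mol
mol N = 2 × 0.971 g N₂ ÷ 28.014 g/mol = 0.06932 mol
Divide by the smallest (0.06932 mol): C 3.002, H 4.004, N 1.000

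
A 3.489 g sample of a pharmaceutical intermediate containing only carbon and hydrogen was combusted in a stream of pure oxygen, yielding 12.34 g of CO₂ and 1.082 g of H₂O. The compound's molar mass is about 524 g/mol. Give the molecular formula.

C42H18

mol C = 12.34 g CO₂ ÷ 44.009 g/mol = 0.28040 mol
mol H = 2 × 1.082 g H₂O ÷ 18.015 g/mol = 0.12012 mol
Divide by the smallest (0.12012 mol): C 2.334, H 1.000
Multiplying each by 3 gives whole numbers: C 7.00, H 3.00
Empirical formula: C7H3
Empirical-formula mass = 87.10 g/mol; 524 ÷ 87.10 ≈ 6, so the molecular formula is C42H18.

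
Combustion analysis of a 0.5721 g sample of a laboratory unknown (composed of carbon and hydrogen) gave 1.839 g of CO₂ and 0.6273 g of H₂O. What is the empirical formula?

mol C = 1.839 g CO₂ ÷ 44.009 g/mol = 0.041787 mol
mol H = 2 × 0.6273 g H₂O ÷ 18.015 g/mol = 0.069642 mol
Divide by the smallest (0.041787 mol): C 1.000, H 1.667
Multiplying each by 3 gives whole numbers: C 3.00, H 5.00

C3H5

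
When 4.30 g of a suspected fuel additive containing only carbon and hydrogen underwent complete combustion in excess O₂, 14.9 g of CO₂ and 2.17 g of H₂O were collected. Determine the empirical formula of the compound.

C7H5

mol C = 14.9 g CO₂ ÷ 44.009 g/mol = 0.3386 mol
mol H = 2 × 2.17 g H₂O ÷ 18.015 g/mol = 0.2409 mol
Divide by the smallest (0.2409 mol): C 1.405, H 1.000
Multiplying each by 5 gives whole numbers: C 7.03, H 5.00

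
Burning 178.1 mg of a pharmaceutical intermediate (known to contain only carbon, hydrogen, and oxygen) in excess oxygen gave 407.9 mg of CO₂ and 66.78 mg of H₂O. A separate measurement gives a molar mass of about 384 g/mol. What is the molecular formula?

C20H16O8

mol C = 0.4079 g CO₂ ÷ 44.009 g/mol = 0.0092686 mol
mol H = 2 × 0.06678 g H₂O ÷ 18.015 g/mol = 0.0074138 mol
mass O = 0.1781 − (0.11132 + 0.0074731) = 0.059302 g → mol O = 0.059302 ÷ 15.999 = 0.0037066 mol
Divide by the smallest (0.0037066 mol): C 2.501, H 2.000, O 1.000
Multiplying each by 2 gives whole numbers: C 5.00, H 4.00, O 2.00
Empirical formula: C5H4O2
Empirical-formula mass = 96.08 g/mol; 384 ÷ 96.08 ≈ 4, so the molecular formula is C20H16O8.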